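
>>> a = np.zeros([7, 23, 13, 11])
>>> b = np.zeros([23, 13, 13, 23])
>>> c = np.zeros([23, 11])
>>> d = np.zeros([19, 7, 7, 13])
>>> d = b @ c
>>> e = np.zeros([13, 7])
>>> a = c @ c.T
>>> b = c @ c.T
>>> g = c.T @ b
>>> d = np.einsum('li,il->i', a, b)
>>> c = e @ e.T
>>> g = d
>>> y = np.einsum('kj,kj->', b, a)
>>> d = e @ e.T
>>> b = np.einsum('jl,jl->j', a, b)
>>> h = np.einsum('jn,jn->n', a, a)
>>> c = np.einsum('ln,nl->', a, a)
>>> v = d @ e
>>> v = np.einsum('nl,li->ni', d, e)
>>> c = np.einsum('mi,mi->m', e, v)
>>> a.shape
(23, 23)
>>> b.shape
(23,)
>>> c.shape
(13,)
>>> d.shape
(13, 13)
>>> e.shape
(13, 7)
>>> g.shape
(23,)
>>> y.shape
()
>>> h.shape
(23,)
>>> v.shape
(13, 7)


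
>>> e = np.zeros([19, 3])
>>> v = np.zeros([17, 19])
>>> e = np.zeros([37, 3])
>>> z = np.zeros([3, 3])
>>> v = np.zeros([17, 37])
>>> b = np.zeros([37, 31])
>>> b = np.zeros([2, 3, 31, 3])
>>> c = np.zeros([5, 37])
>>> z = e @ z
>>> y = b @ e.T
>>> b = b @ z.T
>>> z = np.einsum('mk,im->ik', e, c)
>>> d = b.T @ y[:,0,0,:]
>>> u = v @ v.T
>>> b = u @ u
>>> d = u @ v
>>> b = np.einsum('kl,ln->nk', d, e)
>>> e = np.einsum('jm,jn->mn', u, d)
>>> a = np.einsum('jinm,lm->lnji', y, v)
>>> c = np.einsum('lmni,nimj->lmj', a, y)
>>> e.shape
(17, 37)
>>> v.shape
(17, 37)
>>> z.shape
(5, 3)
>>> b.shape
(3, 17)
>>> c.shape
(17, 31, 37)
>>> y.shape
(2, 3, 31, 37)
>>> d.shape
(17, 37)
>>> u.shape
(17, 17)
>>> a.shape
(17, 31, 2, 3)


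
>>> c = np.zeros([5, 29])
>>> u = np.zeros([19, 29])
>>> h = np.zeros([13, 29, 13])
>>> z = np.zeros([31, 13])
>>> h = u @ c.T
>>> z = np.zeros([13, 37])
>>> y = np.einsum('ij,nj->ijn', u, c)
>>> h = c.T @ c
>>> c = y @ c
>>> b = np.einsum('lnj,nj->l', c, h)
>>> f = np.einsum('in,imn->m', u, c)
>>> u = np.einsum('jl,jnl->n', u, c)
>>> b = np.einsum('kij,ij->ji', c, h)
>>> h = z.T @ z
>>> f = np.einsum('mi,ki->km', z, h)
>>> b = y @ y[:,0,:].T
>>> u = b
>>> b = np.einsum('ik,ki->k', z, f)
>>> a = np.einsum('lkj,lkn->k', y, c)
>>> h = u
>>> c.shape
(19, 29, 29)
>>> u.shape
(19, 29, 19)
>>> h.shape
(19, 29, 19)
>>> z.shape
(13, 37)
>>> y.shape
(19, 29, 5)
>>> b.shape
(37,)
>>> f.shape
(37, 13)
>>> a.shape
(29,)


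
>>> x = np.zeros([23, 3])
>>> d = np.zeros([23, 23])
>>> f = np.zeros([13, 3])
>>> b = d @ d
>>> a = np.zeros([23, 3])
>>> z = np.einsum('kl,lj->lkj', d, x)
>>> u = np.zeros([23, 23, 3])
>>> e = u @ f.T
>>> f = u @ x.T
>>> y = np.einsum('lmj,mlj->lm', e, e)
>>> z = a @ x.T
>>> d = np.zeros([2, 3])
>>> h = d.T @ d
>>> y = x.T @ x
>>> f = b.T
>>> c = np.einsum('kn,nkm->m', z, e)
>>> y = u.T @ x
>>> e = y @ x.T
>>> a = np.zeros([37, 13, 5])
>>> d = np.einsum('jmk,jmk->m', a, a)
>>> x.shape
(23, 3)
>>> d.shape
(13,)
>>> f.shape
(23, 23)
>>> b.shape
(23, 23)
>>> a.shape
(37, 13, 5)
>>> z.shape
(23, 23)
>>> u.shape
(23, 23, 3)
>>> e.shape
(3, 23, 23)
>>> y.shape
(3, 23, 3)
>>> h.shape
(3, 3)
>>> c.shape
(13,)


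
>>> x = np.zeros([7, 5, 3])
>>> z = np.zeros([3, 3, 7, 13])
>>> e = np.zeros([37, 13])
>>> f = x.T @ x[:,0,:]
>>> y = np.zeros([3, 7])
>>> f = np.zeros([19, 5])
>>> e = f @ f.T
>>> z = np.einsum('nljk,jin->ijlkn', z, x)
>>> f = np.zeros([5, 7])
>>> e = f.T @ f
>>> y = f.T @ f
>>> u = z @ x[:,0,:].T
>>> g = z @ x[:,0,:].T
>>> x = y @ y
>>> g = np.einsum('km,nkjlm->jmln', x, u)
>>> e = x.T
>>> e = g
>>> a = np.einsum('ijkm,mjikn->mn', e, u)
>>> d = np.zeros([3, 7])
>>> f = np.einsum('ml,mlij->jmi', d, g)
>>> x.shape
(7, 7)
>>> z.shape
(5, 7, 3, 13, 3)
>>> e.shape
(3, 7, 13, 5)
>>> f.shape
(5, 3, 13)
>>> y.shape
(7, 7)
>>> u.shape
(5, 7, 3, 13, 7)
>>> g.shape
(3, 7, 13, 5)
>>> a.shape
(5, 7)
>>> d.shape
(3, 7)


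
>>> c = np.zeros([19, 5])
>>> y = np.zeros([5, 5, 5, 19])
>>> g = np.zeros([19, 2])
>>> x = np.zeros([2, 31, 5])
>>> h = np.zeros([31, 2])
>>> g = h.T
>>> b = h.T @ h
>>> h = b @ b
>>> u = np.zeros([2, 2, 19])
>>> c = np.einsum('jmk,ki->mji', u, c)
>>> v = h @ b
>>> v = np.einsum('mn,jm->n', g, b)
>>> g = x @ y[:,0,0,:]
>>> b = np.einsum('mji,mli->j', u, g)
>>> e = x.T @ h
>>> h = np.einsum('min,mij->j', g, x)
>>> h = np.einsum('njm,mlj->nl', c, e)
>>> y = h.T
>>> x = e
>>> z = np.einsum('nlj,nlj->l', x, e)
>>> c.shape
(2, 2, 5)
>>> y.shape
(31, 2)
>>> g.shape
(2, 31, 19)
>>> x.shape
(5, 31, 2)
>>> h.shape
(2, 31)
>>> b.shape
(2,)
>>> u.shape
(2, 2, 19)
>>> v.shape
(31,)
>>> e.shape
(5, 31, 2)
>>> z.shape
(31,)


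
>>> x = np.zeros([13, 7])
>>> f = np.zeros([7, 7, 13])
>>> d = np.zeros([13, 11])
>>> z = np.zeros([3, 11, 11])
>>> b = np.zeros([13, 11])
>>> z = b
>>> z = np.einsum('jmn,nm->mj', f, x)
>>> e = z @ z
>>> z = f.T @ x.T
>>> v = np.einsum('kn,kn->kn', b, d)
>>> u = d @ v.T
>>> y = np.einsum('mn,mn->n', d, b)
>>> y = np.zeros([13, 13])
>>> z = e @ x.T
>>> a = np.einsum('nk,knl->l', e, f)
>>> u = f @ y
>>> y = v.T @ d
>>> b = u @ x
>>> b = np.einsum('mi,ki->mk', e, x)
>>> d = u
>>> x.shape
(13, 7)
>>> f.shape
(7, 7, 13)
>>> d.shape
(7, 7, 13)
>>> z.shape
(7, 13)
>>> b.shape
(7, 13)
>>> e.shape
(7, 7)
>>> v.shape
(13, 11)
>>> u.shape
(7, 7, 13)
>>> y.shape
(11, 11)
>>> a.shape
(13,)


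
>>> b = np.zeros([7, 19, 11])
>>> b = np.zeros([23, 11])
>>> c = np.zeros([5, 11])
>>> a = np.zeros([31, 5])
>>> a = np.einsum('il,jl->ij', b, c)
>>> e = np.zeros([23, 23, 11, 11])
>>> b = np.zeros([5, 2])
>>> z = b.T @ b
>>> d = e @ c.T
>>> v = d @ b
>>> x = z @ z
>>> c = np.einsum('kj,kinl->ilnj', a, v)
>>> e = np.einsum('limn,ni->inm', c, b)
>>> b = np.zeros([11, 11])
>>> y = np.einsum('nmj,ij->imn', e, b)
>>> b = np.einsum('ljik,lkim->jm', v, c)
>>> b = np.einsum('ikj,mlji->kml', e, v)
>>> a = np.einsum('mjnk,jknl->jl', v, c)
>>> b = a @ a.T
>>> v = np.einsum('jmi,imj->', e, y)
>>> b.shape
(23, 23)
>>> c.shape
(23, 2, 11, 5)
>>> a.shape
(23, 5)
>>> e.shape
(2, 5, 11)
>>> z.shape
(2, 2)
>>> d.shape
(23, 23, 11, 5)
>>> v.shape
()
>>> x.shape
(2, 2)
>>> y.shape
(11, 5, 2)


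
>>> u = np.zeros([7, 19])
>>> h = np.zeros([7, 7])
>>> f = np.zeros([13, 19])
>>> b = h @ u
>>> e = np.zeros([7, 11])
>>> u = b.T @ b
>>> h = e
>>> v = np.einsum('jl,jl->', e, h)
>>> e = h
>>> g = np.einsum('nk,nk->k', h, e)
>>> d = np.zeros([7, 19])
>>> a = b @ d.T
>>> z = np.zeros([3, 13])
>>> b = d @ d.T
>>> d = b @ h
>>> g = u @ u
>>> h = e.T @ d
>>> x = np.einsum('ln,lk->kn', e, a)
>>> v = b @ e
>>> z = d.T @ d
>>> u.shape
(19, 19)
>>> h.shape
(11, 11)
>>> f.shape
(13, 19)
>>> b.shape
(7, 7)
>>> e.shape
(7, 11)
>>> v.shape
(7, 11)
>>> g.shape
(19, 19)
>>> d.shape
(7, 11)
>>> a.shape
(7, 7)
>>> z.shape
(11, 11)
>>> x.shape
(7, 11)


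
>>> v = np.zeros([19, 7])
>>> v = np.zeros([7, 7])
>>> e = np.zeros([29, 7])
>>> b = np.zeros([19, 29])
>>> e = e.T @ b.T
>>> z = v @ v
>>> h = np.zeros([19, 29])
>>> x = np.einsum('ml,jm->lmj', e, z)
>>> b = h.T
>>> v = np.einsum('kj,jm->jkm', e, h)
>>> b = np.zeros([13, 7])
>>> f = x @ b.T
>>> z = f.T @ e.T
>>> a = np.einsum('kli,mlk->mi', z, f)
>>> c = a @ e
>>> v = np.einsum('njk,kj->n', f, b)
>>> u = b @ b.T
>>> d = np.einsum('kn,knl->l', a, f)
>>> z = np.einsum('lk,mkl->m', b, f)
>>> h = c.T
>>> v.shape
(19,)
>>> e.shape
(7, 19)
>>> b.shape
(13, 7)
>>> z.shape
(19,)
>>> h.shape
(19, 19)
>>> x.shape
(19, 7, 7)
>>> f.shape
(19, 7, 13)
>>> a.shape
(19, 7)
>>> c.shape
(19, 19)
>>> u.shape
(13, 13)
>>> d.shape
(13,)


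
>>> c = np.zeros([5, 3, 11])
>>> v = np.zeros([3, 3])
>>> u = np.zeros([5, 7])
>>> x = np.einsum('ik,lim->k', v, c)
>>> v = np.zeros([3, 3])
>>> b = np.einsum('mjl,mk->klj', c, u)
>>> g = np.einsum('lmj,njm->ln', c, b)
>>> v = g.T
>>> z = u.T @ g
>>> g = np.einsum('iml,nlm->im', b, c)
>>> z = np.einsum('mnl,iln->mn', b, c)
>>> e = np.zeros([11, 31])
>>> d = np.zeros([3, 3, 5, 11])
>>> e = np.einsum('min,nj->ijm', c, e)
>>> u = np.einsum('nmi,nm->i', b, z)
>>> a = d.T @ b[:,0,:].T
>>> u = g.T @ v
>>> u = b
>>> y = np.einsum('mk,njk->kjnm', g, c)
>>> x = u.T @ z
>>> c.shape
(5, 3, 11)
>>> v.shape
(7, 5)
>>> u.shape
(7, 11, 3)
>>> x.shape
(3, 11, 11)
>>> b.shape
(7, 11, 3)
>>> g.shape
(7, 11)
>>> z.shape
(7, 11)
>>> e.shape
(3, 31, 5)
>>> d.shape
(3, 3, 5, 11)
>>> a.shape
(11, 5, 3, 7)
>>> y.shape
(11, 3, 5, 7)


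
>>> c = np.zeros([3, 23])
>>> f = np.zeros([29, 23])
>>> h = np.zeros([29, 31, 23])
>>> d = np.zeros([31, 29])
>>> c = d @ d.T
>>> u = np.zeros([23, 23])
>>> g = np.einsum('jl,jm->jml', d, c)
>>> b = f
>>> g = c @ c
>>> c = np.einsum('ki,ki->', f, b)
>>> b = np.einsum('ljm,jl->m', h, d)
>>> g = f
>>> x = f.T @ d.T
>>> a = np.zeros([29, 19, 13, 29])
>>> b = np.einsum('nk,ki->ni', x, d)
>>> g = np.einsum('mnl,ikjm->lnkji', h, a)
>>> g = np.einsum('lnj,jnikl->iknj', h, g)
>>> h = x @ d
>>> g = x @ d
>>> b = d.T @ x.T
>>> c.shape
()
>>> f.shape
(29, 23)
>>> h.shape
(23, 29)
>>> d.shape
(31, 29)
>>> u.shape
(23, 23)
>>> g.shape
(23, 29)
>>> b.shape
(29, 23)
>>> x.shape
(23, 31)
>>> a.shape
(29, 19, 13, 29)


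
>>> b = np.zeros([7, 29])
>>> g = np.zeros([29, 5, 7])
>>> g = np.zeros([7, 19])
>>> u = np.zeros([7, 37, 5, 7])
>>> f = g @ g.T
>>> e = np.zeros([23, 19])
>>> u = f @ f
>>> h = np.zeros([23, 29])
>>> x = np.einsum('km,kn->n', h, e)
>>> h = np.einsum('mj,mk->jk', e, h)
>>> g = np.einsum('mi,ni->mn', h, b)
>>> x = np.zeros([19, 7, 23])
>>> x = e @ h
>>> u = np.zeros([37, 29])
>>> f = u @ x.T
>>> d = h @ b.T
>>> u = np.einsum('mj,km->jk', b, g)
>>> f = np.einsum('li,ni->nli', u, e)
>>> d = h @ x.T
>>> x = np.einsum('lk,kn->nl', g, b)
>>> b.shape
(7, 29)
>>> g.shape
(19, 7)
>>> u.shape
(29, 19)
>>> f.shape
(23, 29, 19)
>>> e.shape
(23, 19)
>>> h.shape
(19, 29)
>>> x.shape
(29, 19)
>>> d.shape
(19, 23)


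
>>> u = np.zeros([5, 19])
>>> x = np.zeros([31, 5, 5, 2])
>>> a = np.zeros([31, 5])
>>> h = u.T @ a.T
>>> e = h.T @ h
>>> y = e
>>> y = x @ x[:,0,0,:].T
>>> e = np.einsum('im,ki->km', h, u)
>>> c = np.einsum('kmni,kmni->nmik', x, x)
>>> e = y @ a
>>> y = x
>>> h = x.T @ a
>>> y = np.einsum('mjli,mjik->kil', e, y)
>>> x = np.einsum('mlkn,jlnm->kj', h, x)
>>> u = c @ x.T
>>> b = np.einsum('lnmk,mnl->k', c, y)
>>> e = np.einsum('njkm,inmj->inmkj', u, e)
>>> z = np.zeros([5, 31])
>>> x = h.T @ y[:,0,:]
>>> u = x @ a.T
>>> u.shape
(5, 5, 5, 31)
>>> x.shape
(5, 5, 5, 5)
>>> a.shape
(31, 5)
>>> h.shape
(2, 5, 5, 5)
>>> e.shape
(31, 5, 5, 2, 5)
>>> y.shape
(2, 5, 5)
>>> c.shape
(5, 5, 2, 31)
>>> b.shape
(31,)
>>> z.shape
(5, 31)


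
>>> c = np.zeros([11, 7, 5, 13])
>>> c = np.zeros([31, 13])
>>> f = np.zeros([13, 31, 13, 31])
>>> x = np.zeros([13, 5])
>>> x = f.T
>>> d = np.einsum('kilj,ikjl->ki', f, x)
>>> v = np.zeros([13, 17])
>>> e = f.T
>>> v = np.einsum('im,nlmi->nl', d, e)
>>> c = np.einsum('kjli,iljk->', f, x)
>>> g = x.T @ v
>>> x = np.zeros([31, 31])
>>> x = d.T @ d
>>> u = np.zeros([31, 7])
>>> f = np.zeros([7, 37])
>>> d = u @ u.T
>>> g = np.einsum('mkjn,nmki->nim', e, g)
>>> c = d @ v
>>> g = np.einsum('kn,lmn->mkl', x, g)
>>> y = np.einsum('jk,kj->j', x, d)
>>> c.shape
(31, 13)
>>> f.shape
(7, 37)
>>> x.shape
(31, 31)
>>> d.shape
(31, 31)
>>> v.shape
(31, 13)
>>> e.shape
(31, 13, 31, 13)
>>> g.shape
(13, 31, 13)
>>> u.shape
(31, 7)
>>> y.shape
(31,)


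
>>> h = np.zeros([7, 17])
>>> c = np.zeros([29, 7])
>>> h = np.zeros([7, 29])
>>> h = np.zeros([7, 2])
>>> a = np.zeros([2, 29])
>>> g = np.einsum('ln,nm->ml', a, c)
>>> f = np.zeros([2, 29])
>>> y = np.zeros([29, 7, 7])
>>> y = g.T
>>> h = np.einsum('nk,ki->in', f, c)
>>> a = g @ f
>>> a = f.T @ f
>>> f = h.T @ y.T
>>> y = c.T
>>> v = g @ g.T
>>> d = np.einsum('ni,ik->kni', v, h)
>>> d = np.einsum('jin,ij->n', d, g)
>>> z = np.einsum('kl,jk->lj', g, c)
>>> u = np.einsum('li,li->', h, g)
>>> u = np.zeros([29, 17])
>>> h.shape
(7, 2)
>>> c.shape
(29, 7)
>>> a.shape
(29, 29)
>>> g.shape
(7, 2)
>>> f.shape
(2, 2)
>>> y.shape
(7, 29)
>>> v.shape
(7, 7)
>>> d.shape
(7,)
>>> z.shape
(2, 29)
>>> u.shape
(29, 17)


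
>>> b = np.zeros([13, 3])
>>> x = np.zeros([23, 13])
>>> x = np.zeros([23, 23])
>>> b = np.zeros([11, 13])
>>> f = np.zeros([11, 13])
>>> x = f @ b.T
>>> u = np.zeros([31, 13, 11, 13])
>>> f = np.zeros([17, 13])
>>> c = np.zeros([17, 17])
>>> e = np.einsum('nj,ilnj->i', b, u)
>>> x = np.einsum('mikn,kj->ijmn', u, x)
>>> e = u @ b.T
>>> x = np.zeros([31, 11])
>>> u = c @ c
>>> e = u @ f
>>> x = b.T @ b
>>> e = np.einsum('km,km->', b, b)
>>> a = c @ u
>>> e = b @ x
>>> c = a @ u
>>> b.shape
(11, 13)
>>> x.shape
(13, 13)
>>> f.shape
(17, 13)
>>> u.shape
(17, 17)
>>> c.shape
(17, 17)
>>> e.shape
(11, 13)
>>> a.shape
(17, 17)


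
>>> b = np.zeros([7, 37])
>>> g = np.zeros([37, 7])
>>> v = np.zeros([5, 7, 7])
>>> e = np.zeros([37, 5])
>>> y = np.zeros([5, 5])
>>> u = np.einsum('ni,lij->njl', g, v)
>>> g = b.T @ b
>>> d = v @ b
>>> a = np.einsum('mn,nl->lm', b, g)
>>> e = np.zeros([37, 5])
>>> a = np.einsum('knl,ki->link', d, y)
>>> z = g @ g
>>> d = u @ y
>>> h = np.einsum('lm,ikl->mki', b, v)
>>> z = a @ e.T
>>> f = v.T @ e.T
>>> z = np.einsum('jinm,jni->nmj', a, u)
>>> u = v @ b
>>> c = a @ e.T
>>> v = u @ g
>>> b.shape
(7, 37)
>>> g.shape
(37, 37)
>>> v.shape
(5, 7, 37)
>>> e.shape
(37, 5)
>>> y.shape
(5, 5)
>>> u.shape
(5, 7, 37)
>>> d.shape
(37, 7, 5)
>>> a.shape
(37, 5, 7, 5)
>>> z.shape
(7, 5, 37)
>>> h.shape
(37, 7, 5)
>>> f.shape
(7, 7, 37)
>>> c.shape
(37, 5, 7, 37)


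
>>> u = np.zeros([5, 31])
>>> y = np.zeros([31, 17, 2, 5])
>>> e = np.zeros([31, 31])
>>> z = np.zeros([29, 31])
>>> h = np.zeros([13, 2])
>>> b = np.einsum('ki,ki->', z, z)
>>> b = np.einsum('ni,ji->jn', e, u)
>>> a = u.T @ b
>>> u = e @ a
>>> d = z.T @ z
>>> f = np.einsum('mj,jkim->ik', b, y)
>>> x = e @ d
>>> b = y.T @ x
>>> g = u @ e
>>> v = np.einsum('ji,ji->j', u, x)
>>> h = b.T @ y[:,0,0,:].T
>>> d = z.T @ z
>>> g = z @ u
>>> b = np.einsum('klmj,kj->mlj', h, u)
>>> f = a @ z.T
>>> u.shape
(31, 31)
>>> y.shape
(31, 17, 2, 5)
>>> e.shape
(31, 31)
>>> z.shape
(29, 31)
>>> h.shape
(31, 17, 2, 31)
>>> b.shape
(2, 17, 31)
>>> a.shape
(31, 31)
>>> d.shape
(31, 31)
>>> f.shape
(31, 29)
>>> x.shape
(31, 31)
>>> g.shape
(29, 31)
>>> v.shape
(31,)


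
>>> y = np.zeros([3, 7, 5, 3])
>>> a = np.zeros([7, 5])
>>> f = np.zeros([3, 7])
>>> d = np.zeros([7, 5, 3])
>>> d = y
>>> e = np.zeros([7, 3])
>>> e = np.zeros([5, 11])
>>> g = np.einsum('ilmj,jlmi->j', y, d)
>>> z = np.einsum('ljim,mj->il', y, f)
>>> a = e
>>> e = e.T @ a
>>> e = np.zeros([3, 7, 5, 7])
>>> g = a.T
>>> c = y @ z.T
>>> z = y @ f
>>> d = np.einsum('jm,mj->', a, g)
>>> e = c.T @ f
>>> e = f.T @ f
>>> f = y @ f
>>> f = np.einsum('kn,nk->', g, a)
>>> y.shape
(3, 7, 5, 3)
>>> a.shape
(5, 11)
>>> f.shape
()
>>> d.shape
()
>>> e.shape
(7, 7)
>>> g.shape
(11, 5)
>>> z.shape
(3, 7, 5, 7)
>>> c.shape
(3, 7, 5, 5)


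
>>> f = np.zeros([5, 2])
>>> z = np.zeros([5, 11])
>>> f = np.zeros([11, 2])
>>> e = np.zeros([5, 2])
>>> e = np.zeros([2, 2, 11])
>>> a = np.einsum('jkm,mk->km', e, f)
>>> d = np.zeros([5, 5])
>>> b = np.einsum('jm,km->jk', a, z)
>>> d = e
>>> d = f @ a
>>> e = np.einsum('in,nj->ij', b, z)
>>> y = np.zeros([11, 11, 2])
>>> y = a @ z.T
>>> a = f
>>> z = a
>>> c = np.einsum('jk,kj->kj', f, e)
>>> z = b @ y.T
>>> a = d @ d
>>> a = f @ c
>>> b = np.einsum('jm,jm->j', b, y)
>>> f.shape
(11, 2)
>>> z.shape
(2, 2)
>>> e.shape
(2, 11)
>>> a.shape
(11, 11)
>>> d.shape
(11, 11)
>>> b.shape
(2,)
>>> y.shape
(2, 5)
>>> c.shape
(2, 11)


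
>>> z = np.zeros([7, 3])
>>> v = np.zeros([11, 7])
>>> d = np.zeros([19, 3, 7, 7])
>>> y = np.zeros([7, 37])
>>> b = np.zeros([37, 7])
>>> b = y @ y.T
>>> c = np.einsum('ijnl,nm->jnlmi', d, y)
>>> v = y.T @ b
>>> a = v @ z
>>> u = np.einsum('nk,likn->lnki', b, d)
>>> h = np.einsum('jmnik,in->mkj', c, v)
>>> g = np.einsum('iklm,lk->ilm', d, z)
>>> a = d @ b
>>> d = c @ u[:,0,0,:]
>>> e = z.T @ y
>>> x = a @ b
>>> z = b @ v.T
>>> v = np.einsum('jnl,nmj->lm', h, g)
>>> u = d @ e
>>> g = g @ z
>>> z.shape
(7, 37)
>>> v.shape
(3, 7)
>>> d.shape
(3, 7, 7, 37, 3)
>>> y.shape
(7, 37)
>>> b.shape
(7, 7)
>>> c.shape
(3, 7, 7, 37, 19)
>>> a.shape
(19, 3, 7, 7)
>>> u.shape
(3, 7, 7, 37, 37)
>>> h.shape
(7, 19, 3)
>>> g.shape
(19, 7, 37)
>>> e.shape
(3, 37)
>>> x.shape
(19, 3, 7, 7)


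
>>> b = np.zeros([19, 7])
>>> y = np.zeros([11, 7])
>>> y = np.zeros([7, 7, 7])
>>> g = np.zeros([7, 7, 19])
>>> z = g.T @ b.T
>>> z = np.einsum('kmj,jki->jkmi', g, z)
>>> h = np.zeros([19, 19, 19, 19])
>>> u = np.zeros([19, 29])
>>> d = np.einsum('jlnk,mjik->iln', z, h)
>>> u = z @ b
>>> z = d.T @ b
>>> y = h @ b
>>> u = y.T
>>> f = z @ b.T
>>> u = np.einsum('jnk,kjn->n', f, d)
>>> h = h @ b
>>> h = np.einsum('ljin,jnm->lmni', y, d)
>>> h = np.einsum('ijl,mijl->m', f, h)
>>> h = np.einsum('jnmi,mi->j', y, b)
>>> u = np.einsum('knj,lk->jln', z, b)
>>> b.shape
(19, 7)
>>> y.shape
(19, 19, 19, 7)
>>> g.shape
(7, 7, 19)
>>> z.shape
(7, 7, 7)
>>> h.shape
(19,)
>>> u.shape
(7, 19, 7)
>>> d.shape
(19, 7, 7)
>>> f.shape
(7, 7, 19)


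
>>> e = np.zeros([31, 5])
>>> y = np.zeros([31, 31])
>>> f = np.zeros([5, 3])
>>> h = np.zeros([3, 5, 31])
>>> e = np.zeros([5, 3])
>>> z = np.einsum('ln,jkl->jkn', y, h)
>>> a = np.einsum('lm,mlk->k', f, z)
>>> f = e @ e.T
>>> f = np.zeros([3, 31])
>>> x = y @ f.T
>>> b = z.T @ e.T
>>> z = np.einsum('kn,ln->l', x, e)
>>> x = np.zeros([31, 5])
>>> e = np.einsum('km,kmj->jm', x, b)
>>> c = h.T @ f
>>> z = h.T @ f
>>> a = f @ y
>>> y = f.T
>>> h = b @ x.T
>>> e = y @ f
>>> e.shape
(31, 31)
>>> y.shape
(31, 3)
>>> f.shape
(3, 31)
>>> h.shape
(31, 5, 31)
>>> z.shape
(31, 5, 31)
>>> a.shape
(3, 31)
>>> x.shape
(31, 5)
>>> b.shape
(31, 5, 5)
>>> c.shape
(31, 5, 31)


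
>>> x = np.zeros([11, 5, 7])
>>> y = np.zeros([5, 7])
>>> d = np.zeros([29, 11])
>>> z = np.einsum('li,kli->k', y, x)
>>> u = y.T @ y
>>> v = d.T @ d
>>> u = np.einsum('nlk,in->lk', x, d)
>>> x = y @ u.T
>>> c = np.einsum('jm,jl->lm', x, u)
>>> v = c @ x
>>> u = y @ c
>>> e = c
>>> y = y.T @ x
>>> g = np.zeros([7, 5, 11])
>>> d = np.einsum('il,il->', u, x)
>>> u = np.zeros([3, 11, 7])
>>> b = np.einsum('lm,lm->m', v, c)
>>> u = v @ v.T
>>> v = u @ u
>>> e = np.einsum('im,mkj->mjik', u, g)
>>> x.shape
(5, 5)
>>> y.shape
(7, 5)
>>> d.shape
()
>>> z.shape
(11,)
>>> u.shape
(7, 7)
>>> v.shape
(7, 7)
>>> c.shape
(7, 5)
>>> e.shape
(7, 11, 7, 5)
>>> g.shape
(7, 5, 11)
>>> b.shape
(5,)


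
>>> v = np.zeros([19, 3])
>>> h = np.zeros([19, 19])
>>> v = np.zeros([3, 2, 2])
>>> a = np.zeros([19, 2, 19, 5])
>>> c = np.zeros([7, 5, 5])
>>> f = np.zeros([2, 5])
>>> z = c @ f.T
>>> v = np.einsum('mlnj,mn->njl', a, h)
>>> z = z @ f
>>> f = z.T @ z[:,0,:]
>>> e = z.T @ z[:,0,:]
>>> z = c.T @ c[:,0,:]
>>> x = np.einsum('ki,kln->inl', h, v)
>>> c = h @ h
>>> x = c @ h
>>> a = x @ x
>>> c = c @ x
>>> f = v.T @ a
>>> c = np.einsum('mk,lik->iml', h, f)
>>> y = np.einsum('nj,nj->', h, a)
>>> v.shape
(19, 5, 2)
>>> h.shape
(19, 19)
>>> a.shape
(19, 19)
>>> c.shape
(5, 19, 2)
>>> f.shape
(2, 5, 19)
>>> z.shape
(5, 5, 5)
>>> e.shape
(5, 5, 5)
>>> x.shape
(19, 19)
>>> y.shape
()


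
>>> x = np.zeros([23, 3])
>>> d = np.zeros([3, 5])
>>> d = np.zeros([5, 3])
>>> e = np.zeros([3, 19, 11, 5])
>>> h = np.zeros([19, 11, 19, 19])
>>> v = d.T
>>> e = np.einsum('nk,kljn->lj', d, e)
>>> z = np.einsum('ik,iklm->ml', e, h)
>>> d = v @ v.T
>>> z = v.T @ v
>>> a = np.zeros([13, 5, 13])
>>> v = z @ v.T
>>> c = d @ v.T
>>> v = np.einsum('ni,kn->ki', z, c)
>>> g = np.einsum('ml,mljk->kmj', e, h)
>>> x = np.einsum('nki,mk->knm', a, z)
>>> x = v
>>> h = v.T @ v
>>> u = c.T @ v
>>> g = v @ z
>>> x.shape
(3, 5)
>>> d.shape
(3, 3)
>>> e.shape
(19, 11)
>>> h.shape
(5, 5)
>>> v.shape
(3, 5)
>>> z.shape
(5, 5)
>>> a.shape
(13, 5, 13)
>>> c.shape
(3, 5)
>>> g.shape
(3, 5)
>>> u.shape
(5, 5)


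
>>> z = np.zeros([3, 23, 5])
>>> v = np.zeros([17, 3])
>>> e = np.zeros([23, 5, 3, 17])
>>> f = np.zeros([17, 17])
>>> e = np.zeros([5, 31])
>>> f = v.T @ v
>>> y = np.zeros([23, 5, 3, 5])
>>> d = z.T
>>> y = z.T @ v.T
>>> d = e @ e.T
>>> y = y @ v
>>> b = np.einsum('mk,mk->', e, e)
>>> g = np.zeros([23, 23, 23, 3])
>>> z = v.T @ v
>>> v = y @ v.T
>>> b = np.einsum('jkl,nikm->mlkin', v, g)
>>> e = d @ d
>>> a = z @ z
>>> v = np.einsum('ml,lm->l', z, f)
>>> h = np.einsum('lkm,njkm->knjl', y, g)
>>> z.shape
(3, 3)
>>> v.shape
(3,)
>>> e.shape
(5, 5)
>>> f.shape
(3, 3)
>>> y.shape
(5, 23, 3)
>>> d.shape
(5, 5)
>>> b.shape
(3, 17, 23, 23, 23)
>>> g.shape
(23, 23, 23, 3)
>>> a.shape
(3, 3)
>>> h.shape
(23, 23, 23, 5)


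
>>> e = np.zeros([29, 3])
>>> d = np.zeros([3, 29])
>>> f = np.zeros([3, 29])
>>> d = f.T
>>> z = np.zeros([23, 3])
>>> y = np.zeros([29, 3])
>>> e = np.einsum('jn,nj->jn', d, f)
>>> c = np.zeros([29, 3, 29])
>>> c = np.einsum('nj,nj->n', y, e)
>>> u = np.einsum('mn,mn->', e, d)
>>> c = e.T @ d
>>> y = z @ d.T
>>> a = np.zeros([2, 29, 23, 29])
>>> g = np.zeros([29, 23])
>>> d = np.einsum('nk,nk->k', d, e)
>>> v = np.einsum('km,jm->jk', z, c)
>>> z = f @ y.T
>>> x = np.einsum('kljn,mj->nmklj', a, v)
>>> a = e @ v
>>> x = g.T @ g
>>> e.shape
(29, 3)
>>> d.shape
(3,)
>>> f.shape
(3, 29)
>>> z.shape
(3, 23)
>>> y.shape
(23, 29)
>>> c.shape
(3, 3)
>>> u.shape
()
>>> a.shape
(29, 23)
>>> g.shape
(29, 23)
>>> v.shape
(3, 23)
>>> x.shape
(23, 23)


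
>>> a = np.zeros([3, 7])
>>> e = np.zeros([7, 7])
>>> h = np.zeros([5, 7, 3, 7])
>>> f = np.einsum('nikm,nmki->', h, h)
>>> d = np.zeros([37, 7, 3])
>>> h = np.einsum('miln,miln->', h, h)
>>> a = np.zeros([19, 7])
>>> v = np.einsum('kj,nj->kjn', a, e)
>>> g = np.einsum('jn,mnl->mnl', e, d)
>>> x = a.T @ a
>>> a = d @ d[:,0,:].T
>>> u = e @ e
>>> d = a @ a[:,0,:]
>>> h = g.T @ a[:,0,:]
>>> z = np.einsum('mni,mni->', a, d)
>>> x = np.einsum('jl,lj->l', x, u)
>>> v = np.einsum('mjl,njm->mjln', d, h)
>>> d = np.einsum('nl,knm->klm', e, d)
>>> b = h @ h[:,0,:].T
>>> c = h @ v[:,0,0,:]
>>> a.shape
(37, 7, 37)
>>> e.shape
(7, 7)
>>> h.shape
(3, 7, 37)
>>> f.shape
()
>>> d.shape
(37, 7, 37)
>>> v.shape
(37, 7, 37, 3)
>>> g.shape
(37, 7, 3)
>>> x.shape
(7,)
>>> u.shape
(7, 7)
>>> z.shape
()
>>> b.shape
(3, 7, 3)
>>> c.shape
(3, 7, 3)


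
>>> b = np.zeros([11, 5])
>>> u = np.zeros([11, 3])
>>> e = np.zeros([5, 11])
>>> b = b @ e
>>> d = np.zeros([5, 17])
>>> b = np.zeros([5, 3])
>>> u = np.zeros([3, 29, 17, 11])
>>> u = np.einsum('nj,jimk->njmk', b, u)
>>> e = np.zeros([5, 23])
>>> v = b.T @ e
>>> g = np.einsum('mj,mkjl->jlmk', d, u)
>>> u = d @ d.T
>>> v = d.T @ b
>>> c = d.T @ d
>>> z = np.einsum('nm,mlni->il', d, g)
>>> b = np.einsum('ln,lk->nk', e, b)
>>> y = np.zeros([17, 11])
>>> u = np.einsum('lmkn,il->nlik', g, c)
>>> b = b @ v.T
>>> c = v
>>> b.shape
(23, 17)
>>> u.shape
(3, 17, 17, 5)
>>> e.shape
(5, 23)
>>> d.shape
(5, 17)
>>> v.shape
(17, 3)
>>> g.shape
(17, 11, 5, 3)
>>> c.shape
(17, 3)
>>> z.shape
(3, 11)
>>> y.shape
(17, 11)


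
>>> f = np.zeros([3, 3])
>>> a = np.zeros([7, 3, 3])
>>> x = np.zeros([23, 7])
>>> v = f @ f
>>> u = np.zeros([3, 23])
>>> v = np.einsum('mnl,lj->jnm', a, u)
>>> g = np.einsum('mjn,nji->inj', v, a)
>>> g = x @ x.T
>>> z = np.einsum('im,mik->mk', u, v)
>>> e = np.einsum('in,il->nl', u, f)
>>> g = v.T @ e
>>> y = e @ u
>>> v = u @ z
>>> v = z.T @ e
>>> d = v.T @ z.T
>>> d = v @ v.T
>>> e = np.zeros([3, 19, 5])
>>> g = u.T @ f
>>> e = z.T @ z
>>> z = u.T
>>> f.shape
(3, 3)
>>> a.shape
(7, 3, 3)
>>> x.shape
(23, 7)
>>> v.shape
(7, 3)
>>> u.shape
(3, 23)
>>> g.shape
(23, 3)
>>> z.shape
(23, 3)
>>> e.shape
(7, 7)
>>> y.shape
(23, 23)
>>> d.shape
(7, 7)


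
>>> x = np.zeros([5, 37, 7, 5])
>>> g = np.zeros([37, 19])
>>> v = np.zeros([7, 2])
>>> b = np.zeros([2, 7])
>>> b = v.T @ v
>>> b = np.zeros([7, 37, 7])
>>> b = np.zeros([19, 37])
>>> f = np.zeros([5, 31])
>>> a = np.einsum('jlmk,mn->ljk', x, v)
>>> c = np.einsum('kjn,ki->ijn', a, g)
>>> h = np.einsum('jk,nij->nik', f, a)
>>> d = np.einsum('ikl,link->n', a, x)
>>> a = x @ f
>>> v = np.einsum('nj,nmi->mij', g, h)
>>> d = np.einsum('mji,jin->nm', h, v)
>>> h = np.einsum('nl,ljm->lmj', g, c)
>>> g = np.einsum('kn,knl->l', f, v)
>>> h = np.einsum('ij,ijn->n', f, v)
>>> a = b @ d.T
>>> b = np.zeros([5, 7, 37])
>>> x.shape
(5, 37, 7, 5)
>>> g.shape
(19,)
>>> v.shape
(5, 31, 19)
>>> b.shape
(5, 7, 37)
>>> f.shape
(5, 31)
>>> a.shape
(19, 19)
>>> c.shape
(19, 5, 5)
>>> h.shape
(19,)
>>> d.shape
(19, 37)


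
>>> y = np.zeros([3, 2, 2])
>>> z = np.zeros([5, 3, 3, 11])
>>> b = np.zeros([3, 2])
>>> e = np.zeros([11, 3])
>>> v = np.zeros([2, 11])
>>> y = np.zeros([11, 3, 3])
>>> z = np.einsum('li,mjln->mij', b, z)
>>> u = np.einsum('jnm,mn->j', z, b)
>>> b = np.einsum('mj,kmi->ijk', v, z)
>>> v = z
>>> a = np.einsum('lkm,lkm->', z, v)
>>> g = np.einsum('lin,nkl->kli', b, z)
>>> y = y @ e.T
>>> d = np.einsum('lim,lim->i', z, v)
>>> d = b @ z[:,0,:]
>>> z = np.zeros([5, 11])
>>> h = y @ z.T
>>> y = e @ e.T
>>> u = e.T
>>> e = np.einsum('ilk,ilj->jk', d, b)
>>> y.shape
(11, 11)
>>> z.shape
(5, 11)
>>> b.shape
(3, 11, 5)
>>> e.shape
(5, 3)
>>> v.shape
(5, 2, 3)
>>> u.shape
(3, 11)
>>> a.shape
()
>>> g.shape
(2, 3, 11)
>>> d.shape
(3, 11, 3)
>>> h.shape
(11, 3, 5)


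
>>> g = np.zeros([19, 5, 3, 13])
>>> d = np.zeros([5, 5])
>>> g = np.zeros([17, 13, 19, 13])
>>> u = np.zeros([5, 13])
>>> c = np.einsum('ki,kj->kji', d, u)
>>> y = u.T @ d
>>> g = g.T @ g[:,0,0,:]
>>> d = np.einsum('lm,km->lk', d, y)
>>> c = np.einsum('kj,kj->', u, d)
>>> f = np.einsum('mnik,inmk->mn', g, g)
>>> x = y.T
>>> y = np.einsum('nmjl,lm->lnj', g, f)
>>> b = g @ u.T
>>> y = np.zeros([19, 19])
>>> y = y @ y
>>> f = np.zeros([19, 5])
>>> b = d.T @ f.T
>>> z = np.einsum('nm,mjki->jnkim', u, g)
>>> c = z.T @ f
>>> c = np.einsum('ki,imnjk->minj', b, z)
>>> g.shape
(13, 19, 13, 13)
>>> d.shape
(5, 13)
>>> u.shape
(5, 13)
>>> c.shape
(5, 19, 13, 13)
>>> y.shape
(19, 19)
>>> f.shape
(19, 5)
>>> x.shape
(5, 13)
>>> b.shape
(13, 19)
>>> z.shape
(19, 5, 13, 13, 13)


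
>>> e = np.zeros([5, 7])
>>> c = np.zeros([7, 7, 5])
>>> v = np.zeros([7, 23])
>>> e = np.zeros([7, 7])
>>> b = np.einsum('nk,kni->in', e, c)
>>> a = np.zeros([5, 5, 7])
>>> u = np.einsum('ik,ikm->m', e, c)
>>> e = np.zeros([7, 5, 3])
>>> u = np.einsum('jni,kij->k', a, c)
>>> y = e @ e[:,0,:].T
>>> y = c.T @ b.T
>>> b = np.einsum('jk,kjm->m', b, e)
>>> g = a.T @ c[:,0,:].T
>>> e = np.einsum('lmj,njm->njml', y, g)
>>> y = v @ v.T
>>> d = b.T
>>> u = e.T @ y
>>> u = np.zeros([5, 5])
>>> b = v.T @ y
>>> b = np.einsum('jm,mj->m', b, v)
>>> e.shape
(7, 5, 7, 5)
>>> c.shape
(7, 7, 5)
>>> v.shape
(7, 23)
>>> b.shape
(7,)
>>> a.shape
(5, 5, 7)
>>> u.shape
(5, 5)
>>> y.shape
(7, 7)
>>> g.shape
(7, 5, 7)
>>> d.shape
(3,)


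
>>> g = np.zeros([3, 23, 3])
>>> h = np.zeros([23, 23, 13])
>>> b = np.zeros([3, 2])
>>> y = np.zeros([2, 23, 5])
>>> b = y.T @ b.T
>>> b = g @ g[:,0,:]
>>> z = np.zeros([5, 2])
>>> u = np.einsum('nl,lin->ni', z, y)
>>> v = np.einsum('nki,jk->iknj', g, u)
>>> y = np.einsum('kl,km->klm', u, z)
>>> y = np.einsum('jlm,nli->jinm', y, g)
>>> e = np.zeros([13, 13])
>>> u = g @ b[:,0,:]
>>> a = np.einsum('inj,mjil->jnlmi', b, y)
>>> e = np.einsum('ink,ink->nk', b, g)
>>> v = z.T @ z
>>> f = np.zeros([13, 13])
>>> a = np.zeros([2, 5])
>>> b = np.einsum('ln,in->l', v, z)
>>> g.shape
(3, 23, 3)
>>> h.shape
(23, 23, 13)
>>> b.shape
(2,)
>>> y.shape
(5, 3, 3, 2)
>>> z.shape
(5, 2)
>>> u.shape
(3, 23, 3)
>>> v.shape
(2, 2)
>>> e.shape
(23, 3)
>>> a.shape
(2, 5)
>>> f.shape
(13, 13)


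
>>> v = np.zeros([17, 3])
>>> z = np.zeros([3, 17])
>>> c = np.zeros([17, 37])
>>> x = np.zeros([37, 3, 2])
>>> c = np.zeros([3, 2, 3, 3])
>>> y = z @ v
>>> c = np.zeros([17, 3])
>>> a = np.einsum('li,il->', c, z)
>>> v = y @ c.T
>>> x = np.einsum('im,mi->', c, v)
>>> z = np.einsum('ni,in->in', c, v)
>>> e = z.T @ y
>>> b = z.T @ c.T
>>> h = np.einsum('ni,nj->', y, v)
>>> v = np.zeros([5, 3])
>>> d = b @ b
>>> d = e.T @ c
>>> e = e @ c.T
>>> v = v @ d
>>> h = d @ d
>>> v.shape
(5, 3)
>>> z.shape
(3, 17)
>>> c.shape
(17, 3)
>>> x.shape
()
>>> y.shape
(3, 3)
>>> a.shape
()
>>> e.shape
(17, 17)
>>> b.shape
(17, 17)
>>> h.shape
(3, 3)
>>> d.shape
(3, 3)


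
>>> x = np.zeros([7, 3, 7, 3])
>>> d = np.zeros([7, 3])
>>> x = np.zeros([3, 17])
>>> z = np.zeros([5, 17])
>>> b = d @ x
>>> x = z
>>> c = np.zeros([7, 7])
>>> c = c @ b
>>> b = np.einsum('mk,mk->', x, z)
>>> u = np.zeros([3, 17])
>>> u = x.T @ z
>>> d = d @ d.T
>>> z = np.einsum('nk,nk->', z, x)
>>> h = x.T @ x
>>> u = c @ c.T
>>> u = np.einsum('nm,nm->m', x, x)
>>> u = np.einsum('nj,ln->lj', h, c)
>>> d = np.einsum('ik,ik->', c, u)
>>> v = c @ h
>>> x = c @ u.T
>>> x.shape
(7, 7)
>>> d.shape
()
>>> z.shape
()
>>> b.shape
()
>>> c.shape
(7, 17)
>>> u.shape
(7, 17)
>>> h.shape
(17, 17)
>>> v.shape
(7, 17)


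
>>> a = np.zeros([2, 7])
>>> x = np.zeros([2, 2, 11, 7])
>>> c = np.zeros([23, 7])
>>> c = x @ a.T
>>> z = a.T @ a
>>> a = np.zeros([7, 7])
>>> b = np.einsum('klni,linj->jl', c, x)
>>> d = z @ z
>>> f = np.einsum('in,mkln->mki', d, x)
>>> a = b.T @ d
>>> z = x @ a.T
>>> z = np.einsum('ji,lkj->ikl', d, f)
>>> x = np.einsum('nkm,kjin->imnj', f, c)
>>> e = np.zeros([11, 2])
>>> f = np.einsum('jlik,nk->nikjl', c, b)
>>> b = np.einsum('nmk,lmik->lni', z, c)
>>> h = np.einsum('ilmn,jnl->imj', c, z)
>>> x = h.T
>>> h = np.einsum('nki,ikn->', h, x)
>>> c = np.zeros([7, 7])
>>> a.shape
(2, 7)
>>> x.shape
(7, 11, 2)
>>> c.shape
(7, 7)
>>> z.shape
(7, 2, 2)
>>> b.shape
(2, 7, 11)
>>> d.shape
(7, 7)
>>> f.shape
(7, 11, 2, 2, 2)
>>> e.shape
(11, 2)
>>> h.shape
()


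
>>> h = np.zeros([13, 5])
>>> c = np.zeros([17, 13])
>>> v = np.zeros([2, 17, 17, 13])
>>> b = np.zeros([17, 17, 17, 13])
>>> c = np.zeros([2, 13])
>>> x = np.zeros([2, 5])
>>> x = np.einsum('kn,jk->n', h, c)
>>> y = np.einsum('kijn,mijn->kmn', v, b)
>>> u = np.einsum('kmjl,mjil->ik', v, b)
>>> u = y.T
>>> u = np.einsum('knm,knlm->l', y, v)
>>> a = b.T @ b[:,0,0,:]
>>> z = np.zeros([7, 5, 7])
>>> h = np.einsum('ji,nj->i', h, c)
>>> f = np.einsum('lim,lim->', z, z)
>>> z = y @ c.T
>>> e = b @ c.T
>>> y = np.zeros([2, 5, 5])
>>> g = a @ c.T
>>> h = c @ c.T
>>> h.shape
(2, 2)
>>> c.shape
(2, 13)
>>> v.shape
(2, 17, 17, 13)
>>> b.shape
(17, 17, 17, 13)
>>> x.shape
(5,)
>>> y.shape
(2, 5, 5)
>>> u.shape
(17,)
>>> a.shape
(13, 17, 17, 13)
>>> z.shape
(2, 17, 2)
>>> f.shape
()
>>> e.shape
(17, 17, 17, 2)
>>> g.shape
(13, 17, 17, 2)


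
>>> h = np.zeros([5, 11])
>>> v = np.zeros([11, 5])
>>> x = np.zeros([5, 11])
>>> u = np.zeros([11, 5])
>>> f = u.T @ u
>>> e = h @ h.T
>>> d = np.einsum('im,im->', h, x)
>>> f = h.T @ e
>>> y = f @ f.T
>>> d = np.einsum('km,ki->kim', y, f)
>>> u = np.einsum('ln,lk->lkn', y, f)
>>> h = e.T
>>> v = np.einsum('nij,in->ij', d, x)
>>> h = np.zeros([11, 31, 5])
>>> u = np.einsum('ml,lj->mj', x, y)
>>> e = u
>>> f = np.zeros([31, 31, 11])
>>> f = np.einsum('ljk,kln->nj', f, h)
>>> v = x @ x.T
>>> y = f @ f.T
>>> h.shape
(11, 31, 5)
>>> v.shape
(5, 5)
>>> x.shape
(5, 11)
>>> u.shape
(5, 11)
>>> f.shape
(5, 31)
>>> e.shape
(5, 11)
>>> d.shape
(11, 5, 11)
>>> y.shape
(5, 5)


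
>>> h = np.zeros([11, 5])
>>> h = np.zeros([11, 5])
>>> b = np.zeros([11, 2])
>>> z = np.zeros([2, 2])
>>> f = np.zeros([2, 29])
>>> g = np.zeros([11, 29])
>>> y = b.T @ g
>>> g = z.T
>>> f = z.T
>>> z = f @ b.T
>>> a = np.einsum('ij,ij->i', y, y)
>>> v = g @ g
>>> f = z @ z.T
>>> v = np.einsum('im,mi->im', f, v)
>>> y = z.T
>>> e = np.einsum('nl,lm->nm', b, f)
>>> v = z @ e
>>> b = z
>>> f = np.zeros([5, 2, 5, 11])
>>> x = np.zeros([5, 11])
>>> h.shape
(11, 5)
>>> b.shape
(2, 11)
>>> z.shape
(2, 11)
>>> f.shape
(5, 2, 5, 11)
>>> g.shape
(2, 2)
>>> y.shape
(11, 2)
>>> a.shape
(2,)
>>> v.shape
(2, 2)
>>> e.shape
(11, 2)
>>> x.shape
(5, 11)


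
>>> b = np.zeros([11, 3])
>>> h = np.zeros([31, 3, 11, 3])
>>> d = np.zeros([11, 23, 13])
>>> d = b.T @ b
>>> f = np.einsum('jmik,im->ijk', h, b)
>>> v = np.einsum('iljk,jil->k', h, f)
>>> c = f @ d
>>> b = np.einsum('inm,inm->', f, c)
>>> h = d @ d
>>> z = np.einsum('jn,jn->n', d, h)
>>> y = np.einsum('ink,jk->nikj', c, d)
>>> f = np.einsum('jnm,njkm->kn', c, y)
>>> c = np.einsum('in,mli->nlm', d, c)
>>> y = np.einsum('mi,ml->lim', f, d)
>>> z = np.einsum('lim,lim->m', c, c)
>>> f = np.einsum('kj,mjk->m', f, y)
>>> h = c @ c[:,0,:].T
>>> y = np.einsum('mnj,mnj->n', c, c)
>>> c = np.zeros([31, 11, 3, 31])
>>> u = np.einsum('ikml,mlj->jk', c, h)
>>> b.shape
()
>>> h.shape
(3, 31, 3)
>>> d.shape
(3, 3)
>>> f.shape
(3,)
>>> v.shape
(3,)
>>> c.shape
(31, 11, 3, 31)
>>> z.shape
(11,)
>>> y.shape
(31,)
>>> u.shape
(3, 11)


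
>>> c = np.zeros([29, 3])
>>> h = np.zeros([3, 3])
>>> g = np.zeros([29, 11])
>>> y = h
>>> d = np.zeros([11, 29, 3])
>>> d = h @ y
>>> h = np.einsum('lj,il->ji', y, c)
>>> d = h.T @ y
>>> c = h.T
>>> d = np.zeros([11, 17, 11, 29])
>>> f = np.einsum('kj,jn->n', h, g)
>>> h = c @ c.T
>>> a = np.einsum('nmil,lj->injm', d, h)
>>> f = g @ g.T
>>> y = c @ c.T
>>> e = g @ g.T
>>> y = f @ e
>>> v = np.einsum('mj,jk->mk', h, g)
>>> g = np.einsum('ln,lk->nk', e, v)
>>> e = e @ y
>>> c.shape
(29, 3)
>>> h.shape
(29, 29)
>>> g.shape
(29, 11)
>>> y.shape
(29, 29)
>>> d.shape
(11, 17, 11, 29)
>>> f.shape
(29, 29)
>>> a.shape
(11, 11, 29, 17)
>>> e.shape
(29, 29)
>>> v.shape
(29, 11)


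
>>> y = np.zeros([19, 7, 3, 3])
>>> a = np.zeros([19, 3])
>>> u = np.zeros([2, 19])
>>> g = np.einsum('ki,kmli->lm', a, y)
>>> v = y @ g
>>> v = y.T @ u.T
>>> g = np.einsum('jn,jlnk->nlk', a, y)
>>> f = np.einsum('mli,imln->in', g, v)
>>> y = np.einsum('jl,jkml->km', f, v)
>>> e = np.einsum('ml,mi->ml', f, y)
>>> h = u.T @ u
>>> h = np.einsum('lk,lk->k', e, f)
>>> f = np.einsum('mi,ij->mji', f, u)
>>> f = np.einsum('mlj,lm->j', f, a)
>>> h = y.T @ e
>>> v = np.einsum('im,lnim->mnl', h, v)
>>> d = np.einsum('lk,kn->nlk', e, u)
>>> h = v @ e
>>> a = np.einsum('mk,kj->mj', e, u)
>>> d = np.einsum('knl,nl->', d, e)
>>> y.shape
(3, 7)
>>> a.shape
(3, 19)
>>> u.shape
(2, 19)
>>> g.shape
(3, 7, 3)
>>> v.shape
(2, 3, 3)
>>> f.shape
(2,)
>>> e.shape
(3, 2)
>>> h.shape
(2, 3, 2)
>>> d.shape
()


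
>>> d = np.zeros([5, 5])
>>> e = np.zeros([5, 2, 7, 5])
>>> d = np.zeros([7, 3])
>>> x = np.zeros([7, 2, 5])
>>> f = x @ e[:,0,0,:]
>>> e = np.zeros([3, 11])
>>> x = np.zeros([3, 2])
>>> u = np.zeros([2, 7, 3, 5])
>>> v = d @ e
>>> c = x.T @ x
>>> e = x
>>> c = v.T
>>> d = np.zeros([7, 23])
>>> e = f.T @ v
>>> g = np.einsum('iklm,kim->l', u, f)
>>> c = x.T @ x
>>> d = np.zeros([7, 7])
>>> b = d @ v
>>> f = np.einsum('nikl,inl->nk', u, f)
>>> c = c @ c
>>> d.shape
(7, 7)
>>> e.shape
(5, 2, 11)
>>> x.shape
(3, 2)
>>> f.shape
(2, 3)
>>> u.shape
(2, 7, 3, 5)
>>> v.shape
(7, 11)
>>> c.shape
(2, 2)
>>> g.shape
(3,)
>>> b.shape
(7, 11)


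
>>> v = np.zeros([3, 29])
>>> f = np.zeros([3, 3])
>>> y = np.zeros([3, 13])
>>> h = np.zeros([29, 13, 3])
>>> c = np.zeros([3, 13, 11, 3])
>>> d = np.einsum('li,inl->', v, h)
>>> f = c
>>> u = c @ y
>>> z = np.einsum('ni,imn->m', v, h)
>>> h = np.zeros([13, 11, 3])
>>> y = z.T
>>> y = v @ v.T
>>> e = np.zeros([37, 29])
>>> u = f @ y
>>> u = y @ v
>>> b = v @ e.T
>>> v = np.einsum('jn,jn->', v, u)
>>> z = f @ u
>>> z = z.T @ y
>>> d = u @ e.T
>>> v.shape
()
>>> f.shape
(3, 13, 11, 3)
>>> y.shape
(3, 3)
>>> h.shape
(13, 11, 3)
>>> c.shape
(3, 13, 11, 3)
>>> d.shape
(3, 37)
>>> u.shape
(3, 29)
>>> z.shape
(29, 11, 13, 3)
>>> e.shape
(37, 29)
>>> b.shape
(3, 37)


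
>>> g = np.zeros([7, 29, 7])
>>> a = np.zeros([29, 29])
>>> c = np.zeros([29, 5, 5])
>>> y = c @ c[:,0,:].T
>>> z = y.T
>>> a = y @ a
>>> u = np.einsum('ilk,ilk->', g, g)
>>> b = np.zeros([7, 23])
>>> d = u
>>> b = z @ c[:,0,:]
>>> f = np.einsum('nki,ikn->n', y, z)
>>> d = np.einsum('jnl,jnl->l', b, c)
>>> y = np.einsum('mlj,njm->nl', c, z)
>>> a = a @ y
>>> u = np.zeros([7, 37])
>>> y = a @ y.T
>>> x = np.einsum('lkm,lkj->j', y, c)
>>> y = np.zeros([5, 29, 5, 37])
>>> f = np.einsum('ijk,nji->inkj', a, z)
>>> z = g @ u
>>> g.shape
(7, 29, 7)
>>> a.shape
(29, 5, 5)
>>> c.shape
(29, 5, 5)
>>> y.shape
(5, 29, 5, 37)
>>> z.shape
(7, 29, 37)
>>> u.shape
(7, 37)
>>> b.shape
(29, 5, 5)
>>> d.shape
(5,)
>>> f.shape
(29, 29, 5, 5)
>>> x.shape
(5,)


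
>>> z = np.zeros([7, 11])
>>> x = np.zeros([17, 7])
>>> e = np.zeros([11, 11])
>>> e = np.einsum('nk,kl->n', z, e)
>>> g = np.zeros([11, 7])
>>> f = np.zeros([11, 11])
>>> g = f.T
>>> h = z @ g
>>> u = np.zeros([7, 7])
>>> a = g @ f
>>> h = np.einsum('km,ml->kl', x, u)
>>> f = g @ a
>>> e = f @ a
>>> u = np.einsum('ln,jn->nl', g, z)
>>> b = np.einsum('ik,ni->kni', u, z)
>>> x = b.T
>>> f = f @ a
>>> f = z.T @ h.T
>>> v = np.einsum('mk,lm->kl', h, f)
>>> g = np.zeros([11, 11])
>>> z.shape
(7, 11)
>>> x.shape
(11, 7, 11)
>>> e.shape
(11, 11)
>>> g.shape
(11, 11)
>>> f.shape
(11, 17)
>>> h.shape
(17, 7)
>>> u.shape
(11, 11)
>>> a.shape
(11, 11)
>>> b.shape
(11, 7, 11)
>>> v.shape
(7, 11)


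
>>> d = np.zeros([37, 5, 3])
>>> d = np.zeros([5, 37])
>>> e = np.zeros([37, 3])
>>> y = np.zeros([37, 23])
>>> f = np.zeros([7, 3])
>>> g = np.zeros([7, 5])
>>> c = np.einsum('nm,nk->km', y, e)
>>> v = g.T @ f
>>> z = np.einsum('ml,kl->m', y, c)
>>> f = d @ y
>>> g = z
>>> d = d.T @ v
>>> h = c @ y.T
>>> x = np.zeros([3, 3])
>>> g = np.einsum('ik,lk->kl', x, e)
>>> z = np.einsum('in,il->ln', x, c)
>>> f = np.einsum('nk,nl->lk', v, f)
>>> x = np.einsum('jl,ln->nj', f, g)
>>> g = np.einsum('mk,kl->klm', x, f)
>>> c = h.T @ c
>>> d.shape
(37, 3)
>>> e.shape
(37, 3)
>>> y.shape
(37, 23)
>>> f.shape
(23, 3)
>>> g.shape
(23, 3, 37)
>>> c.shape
(37, 23)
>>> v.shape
(5, 3)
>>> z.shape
(23, 3)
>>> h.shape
(3, 37)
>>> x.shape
(37, 23)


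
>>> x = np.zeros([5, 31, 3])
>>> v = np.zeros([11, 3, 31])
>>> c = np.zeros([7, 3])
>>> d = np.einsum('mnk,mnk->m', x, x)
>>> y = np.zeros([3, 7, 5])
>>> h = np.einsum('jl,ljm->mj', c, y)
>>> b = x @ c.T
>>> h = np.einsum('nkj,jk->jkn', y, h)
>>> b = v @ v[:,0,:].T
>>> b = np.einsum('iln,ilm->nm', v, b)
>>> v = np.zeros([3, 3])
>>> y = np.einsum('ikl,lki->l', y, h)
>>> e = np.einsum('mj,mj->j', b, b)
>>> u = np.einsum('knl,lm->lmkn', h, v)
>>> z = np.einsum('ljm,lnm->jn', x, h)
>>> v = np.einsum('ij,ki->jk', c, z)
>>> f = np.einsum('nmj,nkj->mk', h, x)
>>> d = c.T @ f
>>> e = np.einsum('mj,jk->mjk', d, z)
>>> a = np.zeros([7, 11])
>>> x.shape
(5, 31, 3)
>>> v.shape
(3, 31)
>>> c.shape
(7, 3)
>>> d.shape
(3, 31)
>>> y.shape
(5,)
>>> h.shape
(5, 7, 3)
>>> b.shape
(31, 11)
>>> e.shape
(3, 31, 7)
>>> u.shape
(3, 3, 5, 7)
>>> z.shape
(31, 7)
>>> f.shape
(7, 31)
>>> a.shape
(7, 11)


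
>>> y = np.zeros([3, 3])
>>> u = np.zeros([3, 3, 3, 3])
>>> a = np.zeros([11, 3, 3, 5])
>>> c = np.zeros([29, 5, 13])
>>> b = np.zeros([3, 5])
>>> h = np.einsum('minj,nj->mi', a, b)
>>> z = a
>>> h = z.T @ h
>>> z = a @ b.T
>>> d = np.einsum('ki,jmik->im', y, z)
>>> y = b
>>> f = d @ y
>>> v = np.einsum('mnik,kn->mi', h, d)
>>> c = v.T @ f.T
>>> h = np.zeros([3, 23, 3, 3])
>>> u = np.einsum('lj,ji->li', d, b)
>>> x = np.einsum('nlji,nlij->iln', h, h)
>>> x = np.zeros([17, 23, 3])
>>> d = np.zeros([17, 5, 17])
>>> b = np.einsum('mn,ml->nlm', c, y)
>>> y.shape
(3, 5)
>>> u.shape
(3, 5)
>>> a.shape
(11, 3, 3, 5)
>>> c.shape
(3, 3)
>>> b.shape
(3, 5, 3)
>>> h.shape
(3, 23, 3, 3)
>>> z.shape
(11, 3, 3, 3)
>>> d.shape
(17, 5, 17)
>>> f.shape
(3, 5)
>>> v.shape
(5, 3)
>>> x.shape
(17, 23, 3)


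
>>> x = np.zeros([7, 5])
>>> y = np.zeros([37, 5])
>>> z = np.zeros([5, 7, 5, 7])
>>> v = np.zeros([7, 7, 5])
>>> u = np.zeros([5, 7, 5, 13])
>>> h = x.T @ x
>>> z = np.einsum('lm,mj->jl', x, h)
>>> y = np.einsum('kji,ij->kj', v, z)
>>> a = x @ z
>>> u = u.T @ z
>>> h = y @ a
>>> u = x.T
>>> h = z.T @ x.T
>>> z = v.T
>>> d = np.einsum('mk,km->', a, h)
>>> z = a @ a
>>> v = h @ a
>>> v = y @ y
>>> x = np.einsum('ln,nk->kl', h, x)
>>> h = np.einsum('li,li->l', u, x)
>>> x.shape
(5, 7)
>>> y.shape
(7, 7)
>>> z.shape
(7, 7)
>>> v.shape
(7, 7)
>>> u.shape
(5, 7)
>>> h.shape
(5,)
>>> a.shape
(7, 7)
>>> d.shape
()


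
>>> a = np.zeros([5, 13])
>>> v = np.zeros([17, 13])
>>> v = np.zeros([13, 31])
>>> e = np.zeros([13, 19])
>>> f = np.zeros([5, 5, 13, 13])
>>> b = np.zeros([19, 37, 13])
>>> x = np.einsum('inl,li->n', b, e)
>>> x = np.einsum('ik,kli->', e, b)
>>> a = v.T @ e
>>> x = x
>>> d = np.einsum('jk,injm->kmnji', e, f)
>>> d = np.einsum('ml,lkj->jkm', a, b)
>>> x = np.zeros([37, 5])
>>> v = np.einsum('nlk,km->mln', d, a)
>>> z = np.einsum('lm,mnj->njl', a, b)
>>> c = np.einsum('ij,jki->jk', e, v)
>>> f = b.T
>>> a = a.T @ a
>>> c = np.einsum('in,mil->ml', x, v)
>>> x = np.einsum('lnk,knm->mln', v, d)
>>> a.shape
(19, 19)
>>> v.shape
(19, 37, 13)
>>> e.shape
(13, 19)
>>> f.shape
(13, 37, 19)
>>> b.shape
(19, 37, 13)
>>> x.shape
(31, 19, 37)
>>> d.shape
(13, 37, 31)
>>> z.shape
(37, 13, 31)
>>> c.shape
(19, 13)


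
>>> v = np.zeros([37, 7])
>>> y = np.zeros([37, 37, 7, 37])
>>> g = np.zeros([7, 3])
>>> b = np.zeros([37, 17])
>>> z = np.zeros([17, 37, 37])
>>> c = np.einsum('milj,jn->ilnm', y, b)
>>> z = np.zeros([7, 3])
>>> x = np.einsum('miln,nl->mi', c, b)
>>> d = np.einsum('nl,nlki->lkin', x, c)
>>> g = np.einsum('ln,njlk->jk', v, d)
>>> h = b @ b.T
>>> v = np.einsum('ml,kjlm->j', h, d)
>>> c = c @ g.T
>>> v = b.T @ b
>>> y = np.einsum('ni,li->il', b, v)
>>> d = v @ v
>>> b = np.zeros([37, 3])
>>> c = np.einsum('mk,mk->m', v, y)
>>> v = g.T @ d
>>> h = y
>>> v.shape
(37, 17)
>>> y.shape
(17, 17)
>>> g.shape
(17, 37)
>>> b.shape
(37, 3)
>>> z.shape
(7, 3)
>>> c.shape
(17,)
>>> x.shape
(37, 7)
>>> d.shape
(17, 17)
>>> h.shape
(17, 17)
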